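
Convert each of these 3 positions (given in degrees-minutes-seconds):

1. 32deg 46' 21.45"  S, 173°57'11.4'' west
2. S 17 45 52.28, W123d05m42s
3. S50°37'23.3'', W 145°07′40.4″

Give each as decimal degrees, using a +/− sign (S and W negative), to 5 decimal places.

1. -32.77263, -173.95317
2. -17.76452, -123.09500
3. -50.62314, -145.12789

Point 1:
  Latitude: 32 + 46/60 + 21.45/3600 = 32.772625
  S ⇒ negate
  λ: 173 + 57/60 + 11.4/3600 = 173.953167
  hemisphere W, so the sign is −
Point 2:
  Lat: 17 + 45/60 + 52.28/3600 = 17.764522
  S → negative
  λ: 5′ + 42″ = 5.70000′; 123 + 5.70000/60 = 123.095000
  W ⇒ negate
Point 3:
  Latitude: 50° + 37/60 + 23.3/3600 = 50 + 0.616667 + 0.006472 = 50.623139
  S → negative
  Longitude: 145° + 7/60 + 40.4/3600 = 145 + 0.116667 + 0.011222 = 145.127889
  W → negative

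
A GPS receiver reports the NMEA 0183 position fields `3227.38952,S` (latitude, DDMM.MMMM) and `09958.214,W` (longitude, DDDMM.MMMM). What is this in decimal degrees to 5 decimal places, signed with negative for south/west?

-32.45649, -99.97023

Latitude: split at 2 digits → 32° and 27.38952′; 32 + 27.38952/60 = 32.456492
S → negative
Lon: degrees = first 3 digits = 99, minutes = 58.214; 99 + 58.214/60 = 99.970233
hemisphere W, so the sign is −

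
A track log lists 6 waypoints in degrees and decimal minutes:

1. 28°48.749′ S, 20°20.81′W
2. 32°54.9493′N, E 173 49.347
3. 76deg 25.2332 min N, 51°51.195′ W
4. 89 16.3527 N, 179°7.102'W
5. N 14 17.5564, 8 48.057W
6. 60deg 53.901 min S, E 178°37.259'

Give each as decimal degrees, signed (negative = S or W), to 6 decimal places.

Point 1:
  Latitude: 48.749′ = 0.812483°; total 28.8124833
  S → negative
  Lon: 20.81′ = 0.346833°; total 20.3468333
  hemisphere W, so the sign is −
Point 2:
  Lat: 32 + 54.9493/60 = 32.9158217
  N ⇒ keep positive
  Lon: 173 + 49.347/60 = 173.8224500
  E ⇒ keep positive
Point 3:
  Lat: 25.2332′ = 0.420553°; total 76.4205533
  N ⇒ keep positive
  Lon: 51.195′ = 0.853250°; total 51.8532500
  W ⇒ negate
Point 4:
  Lat: 89 + 16.3527/60 = 89.2725450
  N → positive
  λ: 7.102′ = 0.118367°; total 179.1183667
  W → negative
Point 5:
  φ: 17.5564′ = 0.292607°; total 14.2926067
  N ⇒ keep positive
  λ: 48.057′ = 0.800950°; total 8.8009500
  hemisphere W, so the sign is −
Point 6:
  φ: 60 + 53.901/60 = 60.8983500
  S → negative
  λ: 178 + 37.259/60 = 178.6209833
  E ⇒ keep positive

1. -28.812483, -20.346833
2. 32.915822, 173.822450
3. 76.420553, -51.853250
4. 89.272545, -179.118367
5. 14.292607, -8.800950
6. -60.898350, 178.620983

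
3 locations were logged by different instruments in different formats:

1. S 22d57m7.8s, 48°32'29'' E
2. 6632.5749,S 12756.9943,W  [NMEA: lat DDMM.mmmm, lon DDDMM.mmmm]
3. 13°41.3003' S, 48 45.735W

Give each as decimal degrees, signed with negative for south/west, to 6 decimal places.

1. -22.952167, 48.541389
2. -66.542915, -127.949905
3. -13.688338, -48.762250

Point 1:
  Latitude: 57′ + 7.8″ = 57.13000′; 22 + 57.13000/60 = 22.9521667
  S → negative
  λ: 48° + 32/60 + 29/3600 = 48 + 0.533333 + 0.008056 = 48.5413889
  E → positive
Point 2:
  Latitude: split at 2 digits → 66° and 32.5749′; 66 + 32.5749/60 = 66.5429150
  S → negative
  Lon: degrees = first 3 digits = 127, minutes = 56.9943; 127 + 56.9943/60 = 127.9499050
  W ⇒ negate
Point 3:
  Lat: 13 + 41.3003/60 = 13.6883383
  S ⇒ negate
  Lon: 45.735′ = 0.762250°; total 48.7622500
  hemisphere W, so the sign is −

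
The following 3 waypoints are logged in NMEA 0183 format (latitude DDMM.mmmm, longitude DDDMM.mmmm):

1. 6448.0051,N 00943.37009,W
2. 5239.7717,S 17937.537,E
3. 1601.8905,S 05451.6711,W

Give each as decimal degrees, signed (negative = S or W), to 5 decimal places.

1. 64.80009, -9.72283
2. -52.66286, 179.62562
3. -16.03151, -54.86119

Point 1:
  Latitude: degrees = first 2 digits = 64, minutes = 48.0051; 64 + 48.0051/60 = 64.800085
  N ⇒ keep positive
  Lon: degrees = first 3 digits = 9, minutes = 43.37009; 9 + 43.37009/60 = 9.722835
  W ⇒ negate
Point 2:
  φ: split at 2 digits → 52° and 39.7717′; 52 + 39.7717/60 = 52.662862
  S ⇒ negate
  λ: split at 3 digits → 179° and 37.537′; 179 + 37.537/60 = 179.625617
  E → positive
Point 3:
  Latitude: degrees = first 2 digits = 16, minutes = 1.8905; 16 + 1.8905/60 = 16.031508
  S → negative
  Lon: degrees = first 3 digits = 54, minutes = 51.6711; 54 + 51.6711/60 = 54.861185
  W ⇒ negate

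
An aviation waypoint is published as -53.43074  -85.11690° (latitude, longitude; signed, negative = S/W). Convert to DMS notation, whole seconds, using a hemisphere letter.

53°25′51″ S, 85°07′1″ W

Latitude is negative → S; |value| = 53.430740
Latitude: 0.430740° → 25.84440′; 0.84440 × 60 = 50.66″
Longitude is negative → W; |value| = 85.116900
λ: 0.116900° → 7.01400′; 0.01400 × 60 = 0.84″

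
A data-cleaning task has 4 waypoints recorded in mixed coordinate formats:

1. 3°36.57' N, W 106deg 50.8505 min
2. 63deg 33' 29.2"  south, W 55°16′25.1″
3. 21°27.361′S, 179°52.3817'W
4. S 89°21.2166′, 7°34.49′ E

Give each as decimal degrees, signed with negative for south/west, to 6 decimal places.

Point 1:
  φ: 36.57′ = 0.609500°; total 3.6095000
  N → positive
  Longitude: 50.8505′ = 0.847508°; total 106.8475083
  W → negative
Point 2:
  φ: 33′ + 29.2″ = 33.48667′; 63 + 33.48667/60 = 63.5581111
  hemisphere S, so the sign is −
  λ: 55 + 16/60 + 25.1/3600 = 55.2736389
  hemisphere W, so the sign is −
Point 3:
  φ: 21 + 27.361/60 = 21.4560167
  S → negative
  Longitude: 52.3817′ = 0.873028°; total 179.8730283
  W → negative
Point 4:
  φ: 21.2166′ = 0.353610°; total 89.3536100
  S → negative
  Longitude: 7 + 34.49/60 = 7.5748333
  E ⇒ keep positive

1. 3.609500, -106.847508
2. -63.558111, -55.273639
3. -21.456017, -179.873028
4. -89.353610, 7.574833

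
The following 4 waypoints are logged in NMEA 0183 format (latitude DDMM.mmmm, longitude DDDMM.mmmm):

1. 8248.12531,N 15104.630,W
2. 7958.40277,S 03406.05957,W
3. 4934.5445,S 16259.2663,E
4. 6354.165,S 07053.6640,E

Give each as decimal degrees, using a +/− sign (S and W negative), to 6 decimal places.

Point 1:
  Latitude: degrees = first 2 digits = 82, minutes = 48.12531; 82 + 48.12531/60 = 82.8020885
  N ⇒ keep positive
  λ: split at 3 digits → 151° and 4.63′; 151 + 4.63/60 = 151.0771667
  hemisphere W, so the sign is −
Point 2:
  Latitude: degrees = first 2 digits = 79, minutes = 58.40277; 79 + 58.40277/60 = 79.9733795
  hemisphere S, so the sign is −
  Lon: split at 3 digits → 034° and 6.05957′; 34 + 6.05957/60 = 34.1009928
  W ⇒ negate
Point 3:
  Latitude: split at 2 digits → 49° and 34.5445′; 49 + 34.5445/60 = 49.5757417
  hemisphere S, so the sign is −
  Lon: degrees = first 3 digits = 162, minutes = 59.2663; 162 + 59.2663/60 = 162.9877717
  E → positive
Point 4:
  Lat: degrees = first 2 digits = 63, minutes = 54.165; 63 + 54.165/60 = 63.9027500
  S ⇒ negate
  Longitude: degrees = first 3 digits = 70, minutes = 53.664; 70 + 53.664/60 = 70.8944000
  E → positive

1. 82.802089, -151.077167
2. -79.973380, -34.100993
3. -49.575742, 162.987772
4. -63.902750, 70.894400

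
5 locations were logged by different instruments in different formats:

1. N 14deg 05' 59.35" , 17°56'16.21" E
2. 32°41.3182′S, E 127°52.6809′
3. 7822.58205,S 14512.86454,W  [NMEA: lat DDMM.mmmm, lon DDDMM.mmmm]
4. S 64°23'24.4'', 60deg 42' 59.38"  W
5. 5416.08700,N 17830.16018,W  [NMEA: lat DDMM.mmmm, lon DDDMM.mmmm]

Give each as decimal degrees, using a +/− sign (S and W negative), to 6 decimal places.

1. 14.099819, 17.937836
2. -32.688637, 127.878015
3. -78.376368, -145.214409
4. -64.390111, -60.716494
5. 54.268117, -178.502670

Point 1:
  Lat: 5′ + 59.35″ = 5.98917′; 14 + 5.98917/60 = 14.0998194
  N ⇒ keep positive
  Longitude: 17 + 56/60 + 16.21/3600 = 17.9378361
  E → positive
Point 2:
  Lat: 41.3182′ = 0.688637°; total 32.6886367
  S ⇒ negate
  λ: 52.6809′ = 0.878015°; total 127.8780150
  E → positive
Point 3:
  Lat: degrees = first 2 digits = 78, minutes = 22.58205; 78 + 22.58205/60 = 78.3763675
  hemisphere S, so the sign is −
  Longitude: split at 3 digits → 145° and 12.86454′; 145 + 12.86454/60 = 145.2144090
  W → negative
Point 4:
  Lat: 64 + 23/60 + 24.4/3600 = 64.3901111
  hemisphere S, so the sign is −
  Lon: 60 + 42/60 + 59.38/3600 = 60.7164944
  hemisphere W, so the sign is −
Point 5:
  φ: split at 2 digits → 54° and 16.087′; 54 + 16.087/60 = 54.2681167
  N → positive
  λ: split at 3 digits → 178° and 30.16018′; 178 + 30.16018/60 = 178.5026697
  hemisphere W, so the sign is −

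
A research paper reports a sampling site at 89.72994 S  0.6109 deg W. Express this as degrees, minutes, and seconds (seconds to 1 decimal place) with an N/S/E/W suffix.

89°43′47.8″ S, 0°36′39.2″ W

Lat: 0.729940 × 60 = 43.79640′ → 43′, remainder × 60 = 47.784″
Lon: 0.610900 × 60 = 36.65400′ → 36′, remainder × 60 = 39.240″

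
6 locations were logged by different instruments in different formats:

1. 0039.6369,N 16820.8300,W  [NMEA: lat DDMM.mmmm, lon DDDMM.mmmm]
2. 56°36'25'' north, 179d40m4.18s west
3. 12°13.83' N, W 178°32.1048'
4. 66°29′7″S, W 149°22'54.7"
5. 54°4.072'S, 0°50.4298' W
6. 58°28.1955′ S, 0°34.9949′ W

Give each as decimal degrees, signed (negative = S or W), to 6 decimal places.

1. 0.660615, -168.347167
2. 56.606944, -179.667828
3. 12.230500, -178.535080
4. -66.485278, -149.381861
5. -54.067867, -0.840497
6. -58.469925, -0.583248

Point 1:
  φ: degrees = first 2 digits = 0, minutes = 39.6369; 0 + 39.6369/60 = 0.6606150
  N ⇒ keep positive
  Longitude: split at 3 digits → 168° and 20.83′; 168 + 20.83/60 = 168.3471667
  W ⇒ negate
Point 2:
  Lat: 56 + 36/60 + 25/3600 = 56.6069444
  N ⇒ keep positive
  Lon: 179° + 40/60 + 4.18/3600 = 179 + 0.666667 + 0.001161 = 179.6678278
  W → negative
Point 3:
  Latitude: 13.83′ = 0.230500°; total 12.2305000
  N ⇒ keep positive
  Lon: 178 + 32.1048/60 = 178.5350800
  W ⇒ negate
Point 4:
  Lat: 66° + 29/60 + 7/3600 = 66 + 0.483333 + 0.001944 = 66.4852778
  hemisphere S, so the sign is −
  Lon: 149 + 22/60 + 54.7/3600 = 149.3818611
  W ⇒ negate
Point 5:
  Latitude: 4.072′ = 0.067867°; total 54.0678667
  hemisphere S, so the sign is −
  λ: 0 + 50.4298/60 = 0.8404967
  W → negative
Point 6:
  φ: 58 + 28.1955/60 = 58.4699250
  hemisphere S, so the sign is −
  λ: 34.9949′ = 0.583248°; total 0.5832483
  hemisphere W, so the sign is −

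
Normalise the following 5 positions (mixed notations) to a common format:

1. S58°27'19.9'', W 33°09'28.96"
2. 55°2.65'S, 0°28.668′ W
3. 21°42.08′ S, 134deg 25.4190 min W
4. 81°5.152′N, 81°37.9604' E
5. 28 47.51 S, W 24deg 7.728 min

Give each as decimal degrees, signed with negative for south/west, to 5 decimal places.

1. -58.45553, -33.15804
2. -55.04417, -0.47780
3. -21.70133, -134.42365
4. 81.08587, 81.63267
5. -28.79183, -24.12880

Point 1:
  Latitude: 58 + 27/60 + 19.9/3600 = 58.455528
  hemisphere S, so the sign is −
  Lon: 9′ + 28.96″ = 9.48267′; 33 + 9.48267/60 = 33.158044
  W ⇒ negate
Point 2:
  φ: 2.65′ = 0.044167°; total 55.044167
  S ⇒ negate
  λ: 0 + 28.668/60 = 0.477800
  W ⇒ negate
Point 3:
  Latitude: 21 + 42.08/60 = 21.701333
  S ⇒ negate
  λ: 25.419′ = 0.423650°; total 134.423650
  hemisphere W, so the sign is −
Point 4:
  Lat: 5.152′ = 0.085867°; total 81.085867
  N ⇒ keep positive
  Longitude: 81 + 37.9604/60 = 81.632673
  E ⇒ keep positive
Point 5:
  Latitude: 47.51′ = 0.791833°; total 28.791833
  hemisphere S, so the sign is −
  λ: 24 + 7.728/60 = 24.128800
  W → negative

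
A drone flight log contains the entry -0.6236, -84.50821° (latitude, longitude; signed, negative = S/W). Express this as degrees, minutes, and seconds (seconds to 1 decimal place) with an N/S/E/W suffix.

Latitude is negative → S; |value| = 0.623600
Latitude: 0.623600 × 60 = 37.41600′ → 37′, remainder × 60 = 24.960″
Longitude is negative → W; |value| = 84.508210
Lon: 0.508210 × 60 = 30.49260′ → 30′, remainder × 60 = 29.556″

0°37′25.0″ S, 84°30′29.6″ W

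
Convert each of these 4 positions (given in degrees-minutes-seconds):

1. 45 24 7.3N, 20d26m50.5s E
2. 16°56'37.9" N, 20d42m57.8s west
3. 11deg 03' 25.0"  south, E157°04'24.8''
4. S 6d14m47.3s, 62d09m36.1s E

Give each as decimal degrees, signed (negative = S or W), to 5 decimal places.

1. 45.40203, 20.44736
2. 16.94386, -20.71606
3. -11.05694, 157.07356
4. -6.24647, 62.16003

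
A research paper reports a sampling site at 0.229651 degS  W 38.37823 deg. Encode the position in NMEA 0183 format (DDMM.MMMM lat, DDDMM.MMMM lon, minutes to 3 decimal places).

φ: fractional part 0.229651 → 13.77906 minutes
Longitude: fractional part 0.378230 → 22.69380 minutes

0013.779,S / 03822.694,W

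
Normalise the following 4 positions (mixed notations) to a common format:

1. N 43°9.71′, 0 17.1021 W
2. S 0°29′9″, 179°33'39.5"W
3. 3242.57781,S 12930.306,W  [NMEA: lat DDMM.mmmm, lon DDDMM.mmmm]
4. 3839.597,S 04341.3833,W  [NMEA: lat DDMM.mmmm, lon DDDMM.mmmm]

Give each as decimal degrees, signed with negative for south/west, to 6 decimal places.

Point 1:
  Latitude: 9.71′ = 0.161833°; total 43.1618333
  N ⇒ keep positive
  Lon: 17.1021′ = 0.285035°; total 0.2850350
  hemisphere W, so the sign is −
Point 2:
  Lat: 0° + 29/60 + 9/3600 = 0 + 0.483333 + 0.002500 = 0.4858333
  S → negative
  Lon: 179 + 33/60 + 39.5/3600 = 179.5609722
  W ⇒ negate
Point 3:
  φ: degrees = first 2 digits = 32, minutes = 42.57781; 32 + 42.57781/60 = 32.7096302
  S ⇒ negate
  Longitude: split at 3 digits → 129° and 30.306′; 129 + 30.306/60 = 129.5051000
  W → negative
Point 4:
  φ: split at 2 digits → 38° and 39.597′; 38 + 39.597/60 = 38.6599500
  S ⇒ negate
  Lon: split at 3 digits → 043° and 41.3833′; 43 + 41.3833/60 = 43.6897217
  W → negative

1. 43.161833, -0.285035
2. -0.485833, -179.560972
3. -32.709630, -129.505100
4. -38.659950, -43.689722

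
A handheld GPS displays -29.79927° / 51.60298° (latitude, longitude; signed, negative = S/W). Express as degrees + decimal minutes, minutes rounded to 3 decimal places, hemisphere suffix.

Latitude is negative → S; |value| = 29.799270
φ: fractional part 0.799270 → 47.95620 minutes
λ: 51° + 0.602980 × 60 = 51° 36.17880′

29° 47.956′ S, 51° 36.179′ E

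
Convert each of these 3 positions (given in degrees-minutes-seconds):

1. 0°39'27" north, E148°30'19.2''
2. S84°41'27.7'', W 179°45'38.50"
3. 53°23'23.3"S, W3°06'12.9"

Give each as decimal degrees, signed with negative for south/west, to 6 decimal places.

1. 0.657500, 148.505333
2. -84.691028, -179.760694
3. -53.389806, -3.103583

Point 1:
  Lat: 39′ + 27″ = 39.45000′; 0 + 39.45000/60 = 0.6575000
  N → positive
  Longitude: 148 + 30/60 + 19.2/3600 = 148.5053333
  E → positive
Point 2:
  Latitude: 41′ + 27.7″ = 41.46167′; 84 + 41.46167/60 = 84.6910278
  hemisphere S, so the sign is −
  λ: 179° + 45/60 + 38.5/3600 = 179 + 0.750000 + 0.010694 = 179.7606944
  W → negative
Point 3:
  φ: 53 + 23/60 + 23.3/3600 = 53.3898056
  S → negative
  Lon: 3° + 6/60 + 12.9/3600 = 3 + 0.100000 + 0.003583 = 3.1035833
  W → negative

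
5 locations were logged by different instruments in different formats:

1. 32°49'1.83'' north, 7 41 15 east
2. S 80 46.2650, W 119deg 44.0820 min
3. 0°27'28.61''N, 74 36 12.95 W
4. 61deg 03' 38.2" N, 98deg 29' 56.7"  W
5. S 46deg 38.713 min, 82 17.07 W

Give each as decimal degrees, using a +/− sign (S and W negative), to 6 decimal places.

1. 32.817175, 7.687500
2. -80.771083, -119.734700
3. 0.457947, -74.603597
4. 61.060611, -98.499083
5. -46.645217, -82.284500

Point 1:
  Latitude: 32 + 49/60 + 1.83/3600 = 32.8171750
  N ⇒ keep positive
  Lon: 7 + 41/60 + 15/3600 = 7.6875000
  E ⇒ keep positive
Point 2:
  Lat: 80 + 46.265/60 = 80.7710833
  S → negative
  λ: 119 + 44.082/60 = 119.7347000
  W → negative
Point 3:
  Lat: 27′ + 28.61″ = 27.47683′; 0 + 27.47683/60 = 0.4579472
  N ⇒ keep positive
  Lon: 74° + 36/60 + 12.95/3600 = 74 + 0.600000 + 0.003597 = 74.6035972
  hemisphere W, so the sign is −
Point 4:
  φ: 3′ + 38.2″ = 3.63667′; 61 + 3.63667/60 = 61.0606111
  N → positive
  λ: 98 + 29/60 + 56.7/3600 = 98.4990833
  hemisphere W, so the sign is −
Point 5:
  Latitude: 38.713′ = 0.645217°; total 46.6452167
  hemisphere S, so the sign is −
  Lon: 17.07′ = 0.284500°; total 82.2845000
  hemisphere W, so the sign is −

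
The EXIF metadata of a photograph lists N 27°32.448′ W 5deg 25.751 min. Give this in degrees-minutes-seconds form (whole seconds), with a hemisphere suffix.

27°32′27″ N, 5°25′45″ W

Latitude: 32.44800′ → 32′ and 0.44800 × 60 = 26.88″
λ: fractional minutes 0.75100 × 60 = 45.06″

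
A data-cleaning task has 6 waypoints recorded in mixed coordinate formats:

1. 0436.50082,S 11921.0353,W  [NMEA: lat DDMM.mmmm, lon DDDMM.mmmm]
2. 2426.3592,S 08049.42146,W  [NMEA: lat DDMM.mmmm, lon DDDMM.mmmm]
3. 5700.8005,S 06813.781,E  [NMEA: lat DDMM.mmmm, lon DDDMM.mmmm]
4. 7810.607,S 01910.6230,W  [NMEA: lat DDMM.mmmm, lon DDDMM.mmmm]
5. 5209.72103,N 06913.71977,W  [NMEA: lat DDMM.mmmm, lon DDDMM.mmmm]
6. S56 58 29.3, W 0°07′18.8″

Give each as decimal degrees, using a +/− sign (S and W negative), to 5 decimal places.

1. -4.60835, -119.35059
2. -24.43932, -80.82369
3. -57.01334, 68.22968
4. -78.17678, -19.17705
5. 52.16202, -69.22866
6. -56.97481, -0.12189

Point 1:
  Latitude: split at 2 digits → 04° and 36.50082′; 4 + 36.50082/60 = 4.608347
  S → negative
  Longitude: split at 3 digits → 119° and 21.0353′; 119 + 21.0353/60 = 119.350588
  W ⇒ negate
Point 2:
  Latitude: degrees = first 2 digits = 24, minutes = 26.3592; 24 + 26.3592/60 = 24.439320
  S ⇒ negate
  Lon: split at 3 digits → 080° and 49.42146′; 80 + 49.42146/60 = 80.823691
  W ⇒ negate
Point 3:
  Latitude: degrees = first 2 digits = 57, minutes = 0.8005; 57 + 0.8005/60 = 57.013342
  S → negative
  Longitude: degrees = first 3 digits = 68, minutes = 13.781; 68 + 13.781/60 = 68.229683
  E ⇒ keep positive
Point 4:
  φ: degrees = first 2 digits = 78, minutes = 10.607; 78 + 10.607/60 = 78.176783
  hemisphere S, so the sign is −
  λ: degrees = first 3 digits = 19, minutes = 10.623; 19 + 10.623/60 = 19.177050
  W ⇒ negate
Point 5:
  Latitude: degrees = first 2 digits = 52, minutes = 9.72103; 52 + 9.72103/60 = 52.162017
  N → positive
  Longitude: split at 3 digits → 069° and 13.71977′; 69 + 13.71977/60 = 69.228663
  W ⇒ negate
Point 6:
  Lat: 56° + 58/60 + 29.3/3600 = 56 + 0.966667 + 0.008139 = 56.974806
  S → negative
  λ: 0° + 7/60 + 18.8/3600 = 0 + 0.116667 + 0.005222 = 0.121889
  hemisphere W, so the sign is −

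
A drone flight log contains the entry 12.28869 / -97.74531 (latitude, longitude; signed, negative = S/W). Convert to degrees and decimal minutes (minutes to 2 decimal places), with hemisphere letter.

12° 17.32′ N, 97° 44.72′ W

φ: 12° + 0.288690 × 60 = 12° 17.3214′
Longitude is negative → W; |value| = 97.745310
Longitude: 97° + 0.745310 × 60 = 97° 44.7186′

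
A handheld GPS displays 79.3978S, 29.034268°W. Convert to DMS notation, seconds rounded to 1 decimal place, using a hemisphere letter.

79°23′52.1″ S, 29°02′3.4″ W

φ: 0.397800 × 60 = 23.86800′ → 23′, remainder × 60 = 52.080″
λ: 0.034268 × 60 = 2.05608′ → 2′, remainder × 60 = 3.365″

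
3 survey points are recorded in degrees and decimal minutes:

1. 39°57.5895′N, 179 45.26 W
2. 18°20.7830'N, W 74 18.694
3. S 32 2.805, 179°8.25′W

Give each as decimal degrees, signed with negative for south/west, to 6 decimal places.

1. 39.959825, -179.754333
2. 18.346383, -74.311567
3. -32.046750, -179.137500

Point 1:
  φ: 39 + 57.5895/60 = 39.9598250
  N ⇒ keep positive
  Longitude: 179 + 45.26/60 = 179.7543333
  W → negative
Point 2:
  Lat: 20.783′ = 0.346383°; total 18.3463833
  N → positive
  Lon: 74 + 18.694/60 = 74.3115667
  hemisphere W, so the sign is −
Point 3:
  Latitude: 32 + 2.805/60 = 32.0467500
  S → negative
  Longitude: 179 + 8.25/60 = 179.1375000
  W ⇒ negate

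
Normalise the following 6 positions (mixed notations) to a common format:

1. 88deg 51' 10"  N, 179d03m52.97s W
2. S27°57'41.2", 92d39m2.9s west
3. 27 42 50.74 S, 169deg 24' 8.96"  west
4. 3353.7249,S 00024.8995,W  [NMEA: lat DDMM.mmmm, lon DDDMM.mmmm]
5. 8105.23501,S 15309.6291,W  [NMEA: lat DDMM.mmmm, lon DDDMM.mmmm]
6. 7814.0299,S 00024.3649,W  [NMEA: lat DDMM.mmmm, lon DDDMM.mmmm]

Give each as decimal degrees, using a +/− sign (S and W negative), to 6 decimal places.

Point 1:
  Latitude: 88 + 51/60 + 10/3600 = 88.8527778
  N → positive
  λ: 3′ + 52.97″ = 3.88283′; 179 + 3.88283/60 = 179.0647139
  W → negative
Point 2:
  Latitude: 57′ + 41.2″ = 57.68667′; 27 + 57.68667/60 = 27.9614444
  hemisphere S, so the sign is −
  Longitude: 92° + 39/60 + 2.9/3600 = 92 + 0.650000 + 0.000806 = 92.6508056
  W ⇒ negate
Point 3:
  Lat: 27 + 42/60 + 50.74/3600 = 27.7140944
  S → negative
  Lon: 24′ + 8.96″ = 24.14933′; 169 + 24.14933/60 = 169.4024889
  hemisphere W, so the sign is −
Point 4:
  φ: split at 2 digits → 33° and 53.7249′; 33 + 53.7249/60 = 33.8954150
  S → negative
  λ: split at 3 digits → 000° and 24.8995′; 0 + 24.8995/60 = 0.4149917
  W ⇒ negate
Point 5:
  Latitude: degrees = first 2 digits = 81, minutes = 5.23501; 81 + 5.23501/60 = 81.0872502
  hemisphere S, so the sign is −
  Longitude: split at 3 digits → 153° and 9.6291′; 153 + 9.6291/60 = 153.1604850
  W ⇒ negate
Point 6:
  φ: degrees = first 2 digits = 78, minutes = 14.0299; 78 + 14.0299/60 = 78.2338317
  S ⇒ negate
  Lon: degrees = first 3 digits = 0, minutes = 24.3649; 0 + 24.3649/60 = 0.4060817
  W → negative

1. 88.852778, -179.064714
2. -27.961444, -92.650806
3. -27.714094, -169.402489
4. -33.895415, -0.414992
5. -81.087250, -153.160485
6. -78.233832, -0.406082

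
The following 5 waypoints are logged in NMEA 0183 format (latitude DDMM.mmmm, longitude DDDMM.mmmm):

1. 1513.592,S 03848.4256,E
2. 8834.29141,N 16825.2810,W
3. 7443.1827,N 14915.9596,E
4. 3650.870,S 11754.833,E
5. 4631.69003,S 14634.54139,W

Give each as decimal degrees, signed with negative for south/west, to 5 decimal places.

Point 1:
  φ: degrees = first 2 digits = 15, minutes = 13.592; 15 + 13.592/60 = 15.226533
  S → negative
  λ: split at 3 digits → 038° and 48.4256′; 38 + 48.4256/60 = 38.807093
  E ⇒ keep positive
Point 2:
  Latitude: degrees = first 2 digits = 88, minutes = 34.29141; 88 + 34.29141/60 = 88.571524
  N → positive
  Longitude: split at 3 digits → 168° and 25.281′; 168 + 25.281/60 = 168.421350
  W ⇒ negate
Point 3:
  φ: split at 2 digits → 74° and 43.1827′; 74 + 43.1827/60 = 74.719712
  N ⇒ keep positive
  Longitude: split at 3 digits → 149° and 15.9596′; 149 + 15.9596/60 = 149.265993
  E ⇒ keep positive
Point 4:
  φ: degrees = first 2 digits = 36, minutes = 50.87; 36 + 50.87/60 = 36.847833
  S ⇒ negate
  Longitude: degrees = first 3 digits = 117, minutes = 54.833; 117 + 54.833/60 = 117.913883
  E → positive
Point 5:
  φ: split at 2 digits → 46° and 31.69003′; 46 + 31.69003/60 = 46.528167
  S → negative
  Longitude: degrees = first 3 digits = 146, minutes = 34.54139; 146 + 34.54139/60 = 146.575690
  hemisphere W, so the sign is −

1. -15.22653, 38.80709
2. 88.57152, -168.42135
3. 74.71971, 149.26599
4. -36.84783, 117.91388
5. -46.52817, -146.57569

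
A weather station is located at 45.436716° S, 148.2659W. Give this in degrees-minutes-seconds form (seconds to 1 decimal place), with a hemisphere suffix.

φ: 0.436716 × 60 = 26.20296′ → 26′, remainder × 60 = 12.178″
λ: 0.265900 × 60 = 15.95400′ → 15′, remainder × 60 = 57.240″

45°26′12.2″ S, 148°15′57.2″ W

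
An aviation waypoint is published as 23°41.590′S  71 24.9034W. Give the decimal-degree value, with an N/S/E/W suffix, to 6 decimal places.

Lat: 23 + 41.59/60 = 23.6931667
λ: 71 + 24.9034/60 = 71.4150567

23.693167° S, 71.415057° W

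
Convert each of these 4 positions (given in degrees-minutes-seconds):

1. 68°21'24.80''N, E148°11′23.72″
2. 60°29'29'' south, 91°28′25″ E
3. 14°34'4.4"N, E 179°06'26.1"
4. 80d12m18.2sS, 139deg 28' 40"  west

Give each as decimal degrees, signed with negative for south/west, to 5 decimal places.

Point 1:
  Lat: 68° + 21/60 + 24.8/3600 = 68 + 0.350000 + 0.006889 = 68.356889
  N ⇒ keep positive
  λ: 11′ + 23.72″ = 11.39533′; 148 + 11.39533/60 = 148.189922
  E → positive
Point 2:
  Lat: 29′ + 29″ = 29.48333′; 60 + 29.48333/60 = 60.491389
  S → negative
  Lon: 91 + 28/60 + 25/3600 = 91.473611
  E → positive
Point 3:
  Lat: 34′ + 4.4″ = 34.07333′; 14 + 34.07333/60 = 14.567889
  N → positive
  λ: 179° + 6/60 + 26.1/3600 = 179 + 0.100000 + 0.007250 = 179.107250
  E ⇒ keep positive
Point 4:
  φ: 12′ + 18.2″ = 12.30333′; 80 + 12.30333/60 = 80.205056
  S → negative
  Lon: 139 + 28/60 + 40/3600 = 139.477778
  hemisphere W, so the sign is −

1. 68.35689, 148.18992
2. -60.49139, 91.47361
3. 14.56789, 179.10725
4. -80.20506, -139.47778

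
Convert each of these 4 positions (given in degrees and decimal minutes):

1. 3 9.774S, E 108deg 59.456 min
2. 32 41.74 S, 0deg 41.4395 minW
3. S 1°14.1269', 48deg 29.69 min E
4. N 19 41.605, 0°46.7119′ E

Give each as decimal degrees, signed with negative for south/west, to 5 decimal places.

1. -3.16290, 108.99093
2. -32.69567, -0.69066
3. -1.23545, 48.49483
4. 19.69342, 0.77853

Point 1:
  Lat: 9.774′ = 0.162900°; total 3.162900
  S ⇒ negate
  Lon: 108 + 59.456/60 = 108.990933
  E → positive
Point 2:
  Lat: 32 + 41.74/60 = 32.695667
  S → negative
  Longitude: 0 + 41.4395/60 = 0.690658
  W ⇒ negate
Point 3:
  φ: 1 + 14.1269/60 = 1.235448
  S ⇒ negate
  Lon: 48 + 29.69/60 = 48.494833
  E ⇒ keep positive
Point 4:
  φ: 19 + 41.605/60 = 19.693417
  N → positive
  λ: 46.7119′ = 0.778532°; total 0.778532
  E → positive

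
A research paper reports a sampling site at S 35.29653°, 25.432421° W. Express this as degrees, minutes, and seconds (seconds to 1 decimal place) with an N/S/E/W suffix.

φ: 0.296530 × 60 = 17.79180′ → 17′, remainder × 60 = 47.508″
Longitude: 0.432421° → 25.94526′; 0.94526 × 60 = 56.716″

35°17′47.5″ S, 25°25′56.7″ W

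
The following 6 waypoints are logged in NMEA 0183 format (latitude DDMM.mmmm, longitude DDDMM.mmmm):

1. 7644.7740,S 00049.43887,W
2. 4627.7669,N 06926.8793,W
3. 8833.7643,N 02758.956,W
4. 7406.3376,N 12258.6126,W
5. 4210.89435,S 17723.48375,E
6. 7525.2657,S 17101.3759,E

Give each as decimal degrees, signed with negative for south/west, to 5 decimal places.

1. -76.74623, -0.82398
2. 46.46278, -69.44799
3. 88.56274, -27.98260
4. 74.10563, -122.97688
5. -42.18157, 177.39140
6. -75.42110, 171.02293

Point 1:
  Latitude: split at 2 digits → 76° and 44.774′; 76 + 44.774/60 = 76.746233
  S ⇒ negate
  Lon: split at 3 digits → 000° and 49.43887′; 0 + 49.43887/60 = 0.823981
  W ⇒ negate
Point 2:
  φ: degrees = first 2 digits = 46, minutes = 27.7669; 46 + 27.7669/60 = 46.462782
  N ⇒ keep positive
  Longitude: degrees = first 3 digits = 69, minutes = 26.8793; 69 + 26.8793/60 = 69.447988
  W ⇒ negate
Point 3:
  Latitude: split at 2 digits → 88° and 33.7643′; 88 + 33.7643/60 = 88.562738
  N → positive
  λ: degrees = first 3 digits = 27, minutes = 58.956; 27 + 58.956/60 = 27.982600
  W → negative
Point 4:
  Latitude: degrees = first 2 digits = 74, minutes = 6.3376; 74 + 6.3376/60 = 74.105627
  N ⇒ keep positive
  Lon: degrees = first 3 digits = 122, minutes = 58.6126; 122 + 58.6126/60 = 122.976877
  W ⇒ negate
Point 5:
  Lat: degrees = first 2 digits = 42, minutes = 10.89435; 42 + 10.89435/60 = 42.181573
  S ⇒ negate
  Longitude: degrees = first 3 digits = 177, minutes = 23.48375; 177 + 23.48375/60 = 177.391396
  E → positive
Point 6:
  φ: degrees = first 2 digits = 75, minutes = 25.2657; 75 + 25.2657/60 = 75.421095
  S ⇒ negate
  λ: degrees = first 3 digits = 171, minutes = 1.3759; 171 + 1.3759/60 = 171.022932
  E ⇒ keep positive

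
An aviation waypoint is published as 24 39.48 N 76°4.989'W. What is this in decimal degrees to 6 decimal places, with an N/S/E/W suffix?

Latitude: 24 + 39.48/60 = 24.6580000
Lon: 4.989′ = 0.083150°; total 76.0831500

24.658000° N, 76.083150° W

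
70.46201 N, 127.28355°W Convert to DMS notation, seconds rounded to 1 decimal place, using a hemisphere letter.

Latitude: whole degrees 70; 27.72060′ → 27′ and 43.236″
λ: whole degrees 127; 17.01300′ → 17′ and 0.780″

70°27′43.2″ N, 127°17′0.8″ W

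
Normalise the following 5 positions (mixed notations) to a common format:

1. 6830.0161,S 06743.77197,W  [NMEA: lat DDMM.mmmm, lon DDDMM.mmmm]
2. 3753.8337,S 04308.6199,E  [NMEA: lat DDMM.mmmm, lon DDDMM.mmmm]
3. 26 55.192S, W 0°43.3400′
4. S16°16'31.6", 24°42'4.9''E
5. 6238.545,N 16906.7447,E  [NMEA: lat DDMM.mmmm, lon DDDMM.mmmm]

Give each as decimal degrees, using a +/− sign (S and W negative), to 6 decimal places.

Point 1:
  Latitude: split at 2 digits → 68° and 30.0161′; 68 + 30.0161/60 = 68.5002683
  S → negative
  Longitude: split at 3 digits → 067° and 43.77197′; 67 + 43.77197/60 = 67.7295328
  hemisphere W, so the sign is −
Point 2:
  Lat: degrees = first 2 digits = 37, minutes = 53.8337; 37 + 53.8337/60 = 37.8972283
  hemisphere S, so the sign is −
  λ: degrees = first 3 digits = 43, minutes = 8.6199; 43 + 8.6199/60 = 43.1436650
  E → positive
Point 3:
  Latitude: 26 + 55.192/60 = 26.9198667
  S → negative
  Lon: 43.34′ = 0.722333°; total 0.7223333
  hemisphere W, so the sign is −
Point 4:
  Lat: 16° + 16/60 + 31.6/3600 = 16 + 0.266667 + 0.008778 = 16.2754444
  hemisphere S, so the sign is −
  λ: 42′ + 4.9″ = 42.08167′; 24 + 42.08167/60 = 24.7013611
  E ⇒ keep positive
Point 5:
  φ: degrees = first 2 digits = 62, minutes = 38.545; 62 + 38.545/60 = 62.6424167
  N → positive
  Longitude: split at 3 digits → 169° and 6.7447′; 169 + 6.7447/60 = 169.1124117
  E → positive

1. -68.500268, -67.729533
2. -37.897228, 43.143665
3. -26.919867, -0.722333
4. -16.275444, 24.701361
5. 62.642417, 169.112412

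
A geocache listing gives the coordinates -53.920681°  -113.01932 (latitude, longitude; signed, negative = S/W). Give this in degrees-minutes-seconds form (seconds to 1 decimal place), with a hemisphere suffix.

53°55′14.5″ S, 113°01′9.6″ W

Latitude is negative → S; |value| = 53.920681
Latitude: 0.920681 × 60 = 55.24086′ → 55′, remainder × 60 = 14.452″
Longitude is negative → W; |value| = 113.019320
Lon: 0.019320° → 1.15920′; 0.15920 × 60 = 9.552″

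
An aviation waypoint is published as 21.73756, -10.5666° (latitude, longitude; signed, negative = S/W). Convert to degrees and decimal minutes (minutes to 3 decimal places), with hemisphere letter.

21° 44.254′ N, 10° 33.996′ W

Latitude: 21° + 0.737560 × 60 = 21° 44.25360′
Longitude is negative → W; |value| = 10.566600
λ: minutes = (10.566600 − 10) × 60 = 33.99600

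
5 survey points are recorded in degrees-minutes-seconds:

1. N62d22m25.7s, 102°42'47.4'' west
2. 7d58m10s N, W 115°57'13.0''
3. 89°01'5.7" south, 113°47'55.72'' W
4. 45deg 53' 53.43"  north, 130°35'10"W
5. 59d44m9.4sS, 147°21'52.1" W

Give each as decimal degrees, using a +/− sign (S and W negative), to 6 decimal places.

Point 1:
  Lat: 22′ + 25.7″ = 22.42833′; 62 + 22.42833/60 = 62.3738056
  N → positive
  Lon: 102 + 42/60 + 47.4/3600 = 102.7131667
  hemisphere W, so the sign is −
Point 2:
  φ: 7 + 58/60 + 10/3600 = 7.9694444
  N ⇒ keep positive
  Longitude: 57′ + 13″ = 57.21667′; 115 + 57.21667/60 = 115.9536111
  W → negative
Point 3:
  φ: 89 + 1/60 + 5.7/3600 = 89.0182500
  hemisphere S, so the sign is −
  Lon: 47′ + 55.72″ = 47.92867′; 113 + 47.92867/60 = 113.7988111
  W ⇒ negate
Point 4:
  Latitude: 45 + 53/60 + 53.43/3600 = 45.8981750
  N → positive
  Longitude: 130° + 35/60 + 10/3600 = 130 + 0.583333 + 0.002778 = 130.5861111
  hemisphere W, so the sign is −
Point 5:
  Latitude: 59° + 44/60 + 9.4/3600 = 59 + 0.733333 + 0.002611 = 59.7359444
  S ⇒ negate
  λ: 21′ + 52.1″ = 21.86833′; 147 + 21.86833/60 = 147.3644722
  hemisphere W, so the sign is −

1. 62.373806, -102.713167
2. 7.969444, -115.953611
3. -89.018250, -113.798811
4. 45.898175, -130.586111
5. -59.735944, -147.364472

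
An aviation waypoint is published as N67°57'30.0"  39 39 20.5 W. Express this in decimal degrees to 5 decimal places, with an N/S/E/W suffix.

67.95833° N, 39.65569° W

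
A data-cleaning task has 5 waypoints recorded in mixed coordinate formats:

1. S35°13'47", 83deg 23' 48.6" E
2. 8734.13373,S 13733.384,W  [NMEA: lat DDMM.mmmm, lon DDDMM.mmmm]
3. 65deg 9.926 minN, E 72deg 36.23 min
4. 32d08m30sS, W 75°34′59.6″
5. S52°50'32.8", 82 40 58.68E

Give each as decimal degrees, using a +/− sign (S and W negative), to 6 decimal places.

Point 1:
  Lat: 13′ + 47″ = 13.78333′; 35 + 13.78333/60 = 35.2297222
  S → negative
  Lon: 23′ + 48.6″ = 23.81000′; 83 + 23.81000/60 = 83.3968333
  E → positive
Point 2:
  Latitude: split at 2 digits → 87° and 34.13373′; 87 + 34.13373/60 = 87.5688955
  hemisphere S, so the sign is −
  Longitude: degrees = first 3 digits = 137, minutes = 33.384; 137 + 33.384/60 = 137.5564000
  W → negative
Point 3:
  Lat: 65 + 9.926/60 = 65.1654333
  N ⇒ keep positive
  Lon: 36.23′ = 0.603833°; total 72.6038333
  E ⇒ keep positive
Point 4:
  φ: 8′ + 30″ = 8.50000′; 32 + 8.50000/60 = 32.1416667
  S → negative
  Longitude: 75 + 34/60 + 59.6/3600 = 75.5832222
  W → negative
Point 5:
  Lat: 50′ + 32.8″ = 50.54667′; 52 + 50.54667/60 = 52.8424444
  hemisphere S, so the sign is −
  Lon: 40′ + 58.68″ = 40.97800′; 82 + 40.97800/60 = 82.6829667
  E → positive

1. -35.229722, 83.396833
2. -87.568896, -137.556400
3. 65.165433, 72.603833
4. -32.141667, -75.583222
5. -52.842444, 82.682967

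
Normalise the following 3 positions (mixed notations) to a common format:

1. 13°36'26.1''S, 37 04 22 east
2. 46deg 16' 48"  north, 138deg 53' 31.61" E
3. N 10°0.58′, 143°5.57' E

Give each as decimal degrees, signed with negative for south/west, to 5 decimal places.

1. -13.60725, 37.07278
2. 46.28000, 138.89211
3. 10.00967, 143.09283

Point 1:
  φ: 36′ + 26.1″ = 36.43500′; 13 + 36.43500/60 = 13.607250
  hemisphere S, so the sign is −
  Longitude: 4′ + 22″ = 4.36667′; 37 + 4.36667/60 = 37.072778
  E ⇒ keep positive
Point 2:
  Latitude: 16′ + 48″ = 16.80000′; 46 + 16.80000/60 = 46.280000
  N ⇒ keep positive
  Longitude: 138° + 53/60 + 31.61/3600 = 138 + 0.883333 + 0.008781 = 138.892114
  E ⇒ keep positive
Point 3:
  Latitude: 10 + 0.58/60 = 10.009667
  N ⇒ keep positive
  λ: 5.57′ = 0.092833°; total 143.092833
  E ⇒ keep positive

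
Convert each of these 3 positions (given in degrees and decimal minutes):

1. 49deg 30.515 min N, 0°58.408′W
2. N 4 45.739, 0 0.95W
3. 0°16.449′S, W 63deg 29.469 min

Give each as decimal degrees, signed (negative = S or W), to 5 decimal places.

Point 1:
  φ: 49 + 30.515/60 = 49.508583
  N → positive
  Lon: 0 + 58.408/60 = 0.973467
  hemisphere W, so the sign is −
Point 2:
  Lat: 4 + 45.739/60 = 4.762317
  N ⇒ keep positive
  λ: 0.95′ = 0.015833°; total 0.015833
  hemisphere W, so the sign is −
Point 3:
  Latitude: 16.449′ = 0.274150°; total 0.274150
  hemisphere S, so the sign is −
  Longitude: 29.469′ = 0.491150°; total 63.491150
  W → negative

1. 49.50858, -0.97347
2. 4.76232, -0.01583
3. -0.27415, -63.49115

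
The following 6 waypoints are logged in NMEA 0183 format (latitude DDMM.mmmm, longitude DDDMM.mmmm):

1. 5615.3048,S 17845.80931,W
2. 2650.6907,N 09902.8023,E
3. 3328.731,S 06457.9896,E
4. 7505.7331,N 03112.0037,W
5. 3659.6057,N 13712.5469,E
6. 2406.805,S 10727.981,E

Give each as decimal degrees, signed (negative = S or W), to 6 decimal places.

1. -56.255080, -178.763489
2. 26.844845, 99.046705
3. -33.478850, 64.966493
4. 75.095552, -31.200062
5. 36.993428, 137.209115
6. -24.113417, 107.466350

Point 1:
  Lat: degrees = first 2 digits = 56, minutes = 15.3048; 56 + 15.3048/60 = 56.2550800
  S ⇒ negate
  Lon: split at 3 digits → 178° and 45.80931′; 178 + 45.80931/60 = 178.7634885
  hemisphere W, so the sign is −
Point 2:
  φ: split at 2 digits → 26° and 50.6907′; 26 + 50.6907/60 = 26.8448450
  N ⇒ keep positive
  λ: degrees = first 3 digits = 99, minutes = 2.8023; 99 + 2.8023/60 = 99.0467050
  E → positive
Point 3:
  Lat: degrees = first 2 digits = 33, minutes = 28.731; 33 + 28.731/60 = 33.4788500
  S → negative
  λ: degrees = first 3 digits = 64, minutes = 57.9896; 64 + 57.9896/60 = 64.9664933
  E ⇒ keep positive
Point 4:
  φ: degrees = first 2 digits = 75, minutes = 5.7331; 75 + 5.7331/60 = 75.0955517
  N → positive
  Longitude: split at 3 digits → 031° and 12.0037′; 31 + 12.0037/60 = 31.2000617
  hemisphere W, so the sign is −
Point 5:
  Lat: split at 2 digits → 36° and 59.6057′; 36 + 59.6057/60 = 36.9934283
  N → positive
  λ: degrees = first 3 digits = 137, minutes = 12.5469; 137 + 12.5469/60 = 137.2091150
  E ⇒ keep positive
Point 6:
  φ: split at 2 digits → 24° and 6.805′; 24 + 6.805/60 = 24.1134167
  S → negative
  Longitude: split at 3 digits → 107° and 27.981′; 107 + 27.981/60 = 107.4663500
  E ⇒ keep positive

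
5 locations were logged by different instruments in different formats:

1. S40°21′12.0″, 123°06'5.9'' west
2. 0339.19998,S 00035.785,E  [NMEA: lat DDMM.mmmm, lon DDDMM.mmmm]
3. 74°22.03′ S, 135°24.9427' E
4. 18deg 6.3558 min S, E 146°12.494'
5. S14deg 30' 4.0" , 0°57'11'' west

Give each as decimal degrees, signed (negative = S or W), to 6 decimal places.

Point 1:
  Latitude: 40 + 21/60 + 12/3600 = 40.3533333
  hemisphere S, so the sign is −
  Lon: 123° + 6/60 + 5.9/3600 = 123 + 0.100000 + 0.001639 = 123.1016389
  W ⇒ negate
Point 2:
  Lat: split at 2 digits → 03° and 39.19998′; 3 + 39.19998/60 = 3.6533330
  hemisphere S, so the sign is −
  Lon: degrees = first 3 digits = 0, minutes = 35.785; 0 + 35.785/60 = 0.5964167
  E ⇒ keep positive
Point 3:
  Lat: 22.03′ = 0.367167°; total 74.3671667
  hemisphere S, so the sign is −
  Lon: 135 + 24.9427/60 = 135.4157117
  E → positive
Point 4:
  Lat: 6.3558′ = 0.105930°; total 18.1059300
  S ⇒ negate
  λ: 12.494′ = 0.208233°; total 146.2082333
  E → positive
Point 5:
  φ: 14° + 30/60 + 4/3600 = 14 + 0.500000 + 0.001111 = 14.5011111
  S ⇒ negate
  Lon: 0 + 57/60 + 11/3600 = 0.9530556
  W ⇒ negate

1. -40.353333, -123.101639
2. -3.653333, 0.596417
3. -74.367167, 135.415712
4. -18.105930, 146.208233
5. -14.501111, -0.953056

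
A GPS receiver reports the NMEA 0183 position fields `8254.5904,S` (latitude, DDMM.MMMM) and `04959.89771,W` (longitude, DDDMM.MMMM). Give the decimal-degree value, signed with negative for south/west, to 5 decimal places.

-82.90984, -49.99830

Lat: split at 2 digits → 82° and 54.5904′; 82 + 54.5904/60 = 82.909840
hemisphere S, so the sign is −
Longitude: degrees = first 3 digits = 49, minutes = 59.89771; 49 + 59.89771/60 = 49.998295
W → negative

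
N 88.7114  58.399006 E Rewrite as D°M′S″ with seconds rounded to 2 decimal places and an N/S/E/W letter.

88°42′41.04″ N, 58°23′56.42″ E

Lat: 0.711400° → 42.68400′; 0.68400 × 60 = 41.0400″
Lon: 0.399006° → 23.94036′; 0.94036 × 60 = 56.4216″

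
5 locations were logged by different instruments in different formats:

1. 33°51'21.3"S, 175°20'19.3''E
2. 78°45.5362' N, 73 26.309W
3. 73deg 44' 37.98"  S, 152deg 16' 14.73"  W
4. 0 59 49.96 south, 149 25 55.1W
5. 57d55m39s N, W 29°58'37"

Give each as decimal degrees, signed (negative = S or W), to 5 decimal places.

1. -33.85592, 175.33869
2. 78.75894, -73.43848
3. -73.74388, -152.27076
4. -0.99721, -149.43197
5. 57.92750, -29.97694

Point 1:
  φ: 51′ + 21.3″ = 51.35500′; 33 + 51.35500/60 = 33.855917
  hemisphere S, so the sign is −
  Longitude: 175 + 20/60 + 19.3/3600 = 175.338694
  E → positive
Point 2:
  φ: 78 + 45.5362/60 = 78.758937
  N → positive
  λ: 26.309′ = 0.438483°; total 73.438483
  hemisphere W, so the sign is −
Point 3:
  φ: 44′ + 37.98″ = 44.63300′; 73 + 44.63300/60 = 73.743883
  S → negative
  Lon: 16′ + 14.73″ = 16.24550′; 152 + 16.24550/60 = 152.270758
  W → negative
Point 4:
  Latitude: 59′ + 49.96″ = 59.83267′; 0 + 59.83267/60 = 0.997211
  S ⇒ negate
  Longitude: 149° + 25/60 + 55.1/3600 = 149 + 0.416667 + 0.015306 = 149.431972
  hemisphere W, so the sign is −
Point 5:
  Lat: 57° + 55/60 + 39/3600 = 57 + 0.916667 + 0.010833 = 57.927500
  N → positive
  λ: 29 + 58/60 + 37/3600 = 29.976944
  W ⇒ negate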